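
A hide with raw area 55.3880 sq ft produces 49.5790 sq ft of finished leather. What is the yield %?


Formula: Yield = finished / raw * 100
Substituting: Yield = 49.5790 / 55.3880 * 100
Result: 89.5122 %


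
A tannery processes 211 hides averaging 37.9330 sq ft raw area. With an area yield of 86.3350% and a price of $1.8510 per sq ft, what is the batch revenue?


Raw_total = N * avg_area = 211 * 37.9330 = 8003.8630 sq ft
Finished = Raw_total * yield / 100 = 8003.8630 * 86.3350 / 100 = 6910.1351 sq ft
Value = Finished * price = 6910.1351 * 1.8510 = 12790.6601 $


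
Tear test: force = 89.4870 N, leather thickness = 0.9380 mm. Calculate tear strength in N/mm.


Formula: Tear strength = force / thickness
Substituting: Tear strength = 89.4870 / 0.9380
Result: 95.4019 N/mm


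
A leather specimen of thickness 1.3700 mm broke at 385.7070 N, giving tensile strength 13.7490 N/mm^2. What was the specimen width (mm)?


Formula: w = F / (TS * t)
Substituting: w = 385.7070 / (13.7490 * 1.3700)
Result: 20.4770 mm


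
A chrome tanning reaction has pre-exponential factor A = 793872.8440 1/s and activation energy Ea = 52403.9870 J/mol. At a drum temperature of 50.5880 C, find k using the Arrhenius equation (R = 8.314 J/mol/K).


T_K = T_C + 273.15 = 50.5880 + 273.15 = 323.7380 K
exponent = -Ea / (R * T_K) = -52403.9870 / (8.314 * 323.7380) = -19.4698
k = A * exp(exponent) = 793872.8440 * exp(-19.4698) = 0.00278062 1/s


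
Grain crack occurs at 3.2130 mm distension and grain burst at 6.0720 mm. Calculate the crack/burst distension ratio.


Formula: Ratio = crack / burst
Substituting: Ratio = 3.2130 / 6.0720
Result: 0.5292


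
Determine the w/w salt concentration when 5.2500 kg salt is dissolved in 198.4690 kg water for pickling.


Formula: Conc = salt / (water + salt) * 100
Substituting: Conc = 5.2500 / (198.4690 + 5.2500) * 100
Result: 2.5771 %


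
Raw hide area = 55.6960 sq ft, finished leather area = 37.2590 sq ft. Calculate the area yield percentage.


Formula: Yield = finished / raw * 100
Substituting: Yield = 37.2590 / 55.6960 * 100
Result: 66.8971 %


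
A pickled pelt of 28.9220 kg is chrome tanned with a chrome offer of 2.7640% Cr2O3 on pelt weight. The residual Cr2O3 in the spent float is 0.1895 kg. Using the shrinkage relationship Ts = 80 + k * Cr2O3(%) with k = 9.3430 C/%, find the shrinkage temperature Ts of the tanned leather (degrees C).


Offered = pelt * offer_pct / 100 = 28.9220 * 2.7640 / 100 = 0.7994 kg
Uptake = offered - residual = 0.7994 - 0.1895 = 0.6099 kg
Cr2O3% on pelt = uptake / pelt * 100 = 0.6099 / 28.9220 * 100 = 2.1088 %
Ts = 80 + k * Cr2O3% = 80 + 9.3430 * 2.1088 = 99.7024 C


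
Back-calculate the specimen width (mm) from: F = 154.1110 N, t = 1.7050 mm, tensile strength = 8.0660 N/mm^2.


Formula: w = F / (TS * t)
Substituting: w = 154.1110 / (8.0660 * 1.7050)
Result: 11.2060 mm


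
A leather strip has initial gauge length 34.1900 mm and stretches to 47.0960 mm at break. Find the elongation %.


Formula: Elongation = (Lf - L0) / L0 * 100
Substituting: Elongation = (47.0960 - 34.1900) / 34.1900 * 100
Result: 37.7479 %


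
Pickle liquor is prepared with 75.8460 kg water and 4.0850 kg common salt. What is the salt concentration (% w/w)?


Formula: Conc = salt / (water + salt) * 100
Substituting: Conc = 4.0850 / (75.8460 + 4.0850) * 100
Result: 5.1107 %


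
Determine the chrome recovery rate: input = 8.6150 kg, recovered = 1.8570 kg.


Formula: Recovery = recovered / input * 100
Substituting: Recovery = 1.8570 / 8.6150 * 100
Result: 21.5554 %


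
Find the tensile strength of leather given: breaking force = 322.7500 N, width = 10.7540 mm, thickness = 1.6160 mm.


Formula: TS = force / (width * thickness)
Substituting: TS = 322.7500 / (10.7540 * 1.6160)
Result: 18.5718 N/mm^2


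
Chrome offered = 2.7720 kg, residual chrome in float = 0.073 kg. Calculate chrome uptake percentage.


Formula: Uptake = (offered - residual) / offered * 100
Substituting: Uptake = (2.7720 - 0.073) / 2.7720 * 100
Result: 97.3665 %


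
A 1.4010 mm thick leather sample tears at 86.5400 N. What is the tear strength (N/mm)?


Formula: Tear strength = force / thickness
Substituting: Tear strength = 86.5400 / 1.4010
Result: 61.7702 N/mm


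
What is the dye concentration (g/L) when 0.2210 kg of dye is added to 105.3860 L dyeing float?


Formula: Conc = dye_mass(kg) / volume(L) * 1000
Substituting: Conc = 0.2210 / 105.3860 * 1000
Result: 2.0971 g/L


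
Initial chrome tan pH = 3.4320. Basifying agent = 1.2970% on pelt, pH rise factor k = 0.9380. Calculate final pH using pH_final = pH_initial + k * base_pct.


Formula: pH_final = pH_initial + k * base_pct
Substituting: pH_final = 3.4320 + 0.9380 * 1.2970
Result: 4.6486


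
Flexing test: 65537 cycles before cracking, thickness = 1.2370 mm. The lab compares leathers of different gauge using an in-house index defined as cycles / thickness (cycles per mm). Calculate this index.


Formula: Index = cycles / thickness
Substituting: Index = 65537 / 1.2370
Result: 52980.5982 cycles/mm


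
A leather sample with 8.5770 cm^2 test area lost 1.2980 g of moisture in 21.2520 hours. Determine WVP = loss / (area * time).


Formula: WVP = loss / (area * time)
Substituting: WVP = 1.2980 / (8.5770 * 21.2520)
Result: 0.00712098 g/(cm^2*hr)


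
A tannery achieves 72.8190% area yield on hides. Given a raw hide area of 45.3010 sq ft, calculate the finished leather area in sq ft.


Formula: finished = raw * yield / 100
Substituting: finished = 45.3010 * 72.8190 / 100
Result: 32.9877 sq ft


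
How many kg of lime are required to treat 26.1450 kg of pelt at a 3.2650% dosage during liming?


Formula: Lime = substrate * pct / 100
Substituting: Lime = 26.1450 * 3.2650 / 100
Result: 0.8536 kg


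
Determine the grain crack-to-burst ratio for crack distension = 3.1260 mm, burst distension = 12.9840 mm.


Formula: Ratio = crack / burst
Substituting: Ratio = 3.1260 / 12.9840
Result: 0.2408


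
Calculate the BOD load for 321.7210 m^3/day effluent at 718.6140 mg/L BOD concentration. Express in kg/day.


Formula: BOD_load = volume * conc / 1000
Substituting: BOD_load = 321.7210 * 718.6140 / 1000
Result: 231.1932 kg/day


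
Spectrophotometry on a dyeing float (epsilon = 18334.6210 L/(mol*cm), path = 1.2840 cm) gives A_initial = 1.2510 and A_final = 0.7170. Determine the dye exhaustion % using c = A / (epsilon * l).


c_initial = A_i / (epsilon * l) = 1.2510 / (18334.6210 * 1.2840) = 5.3140e-05 mol/L
c_final = A_f / (epsilon * l) = 0.7170 / (18334.6210 * 1.2840) = 3.0457e-05 mol/L
Exhaustion = (c_initial - c_final) / c_initial * 100 = (5.3140e-05 - 3.0457e-05) / 5.3140e-05 * 100 = 42.6859 %


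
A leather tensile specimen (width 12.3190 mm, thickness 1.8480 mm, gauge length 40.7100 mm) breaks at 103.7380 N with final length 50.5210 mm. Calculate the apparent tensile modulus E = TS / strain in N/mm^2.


TS = F / (w * t) = 103.7380 / (12.3190 * 1.8480) = 4.5568 N/mm^2
strain = (Lf - L0) / L0 = (50.5210 - 40.7100) / 40.7100 = 0.2410
E = TS / strain = 4.5568 / 0.2410 = 18.9081 N/mm^2


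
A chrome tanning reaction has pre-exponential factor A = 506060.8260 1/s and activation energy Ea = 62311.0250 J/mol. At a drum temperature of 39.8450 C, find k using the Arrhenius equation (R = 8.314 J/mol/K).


T_K = T_C + 273.15 = 39.8450 + 273.15 = 312.9950 K
exponent = -Ea / (R * T_K) = -62311.0250 / (8.314 * 312.9950) = -23.9451
k = A * exp(exponent) = 506060.8260 * exp(-23.9451) = 2.0182e-05 1/s


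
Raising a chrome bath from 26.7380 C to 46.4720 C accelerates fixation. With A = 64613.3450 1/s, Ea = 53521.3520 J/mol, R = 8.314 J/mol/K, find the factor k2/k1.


T1 = 26.7380 + 273.15 = 299.8880 K; T2 = 46.4720 + 273.15 = 319.6220 K
k1 = A * exp(-Ea/(R*T1)) = 64613.3450 * exp(-53521.3520/(8.314*299.8880)) = 3.0733e-05 1/s
k2 = A * exp(-Ea/(R*T2)) = 64613.3450 * exp(-53521.3520/(8.314*319.6220)) = 1.1567e-04 1/s
k2/k1 = 1.1567e-04 / 3.0733e-05 = 3.7636


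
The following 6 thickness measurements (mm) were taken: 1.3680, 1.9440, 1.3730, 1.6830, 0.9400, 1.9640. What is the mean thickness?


Formula: Average = sum / n
Substituting: Average = 9.2720 / 6
Result: 1.5453 mm


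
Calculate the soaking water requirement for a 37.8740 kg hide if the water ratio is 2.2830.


Formula: Water = hide_weight * ratio
Substituting: Water = 37.8740 * 2.2830
Result: 86.4663 kg


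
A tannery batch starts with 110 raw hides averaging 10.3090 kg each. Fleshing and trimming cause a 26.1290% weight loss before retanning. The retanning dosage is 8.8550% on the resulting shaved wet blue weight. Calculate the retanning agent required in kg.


Total_raw = N * avg_wt = 110 * 10.3090 = 1133.9900 kg
Substrate = Total_raw * (1 - loss/100) = 1133.9900 * (1 - 26.1290/100) = 837.6898 kg
Retan = Substrate * pct / 100 = 837.6898 * 8.8550 / 100 = 74.1774 kg


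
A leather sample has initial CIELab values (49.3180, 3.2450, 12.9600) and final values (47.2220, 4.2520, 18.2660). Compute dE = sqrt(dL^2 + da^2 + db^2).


dL = -2.0960, da = 1.0070, db = 5.3060
dE = sqrt((-2.0960)^2 + 1.0070^2 + 5.3060^2) = 5.7932


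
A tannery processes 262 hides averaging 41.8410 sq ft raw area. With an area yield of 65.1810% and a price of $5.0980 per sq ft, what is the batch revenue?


Raw_total = N * avg_area = 262 * 41.8410 = 10962.3420 sq ft
Finished = Raw_total * yield / 100 = 10962.3420 * 65.1810 / 100 = 7145.3641 sq ft
Value = Finished * price = 7145.3641 * 5.0980 = 36427.0664 $


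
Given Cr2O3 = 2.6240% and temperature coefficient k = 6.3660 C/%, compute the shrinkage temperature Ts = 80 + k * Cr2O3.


Formula: Ts = 80 + k * Cr2O3
Substituting: Ts = 80 + 6.3660 * 2.6240
Result: 96.7044 C


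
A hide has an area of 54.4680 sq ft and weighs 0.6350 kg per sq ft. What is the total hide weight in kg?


Formula: Weight = area * weight_per_sqft
Substituting: Weight = 54.4680 * 0.6350
Result: 34.5872 kg


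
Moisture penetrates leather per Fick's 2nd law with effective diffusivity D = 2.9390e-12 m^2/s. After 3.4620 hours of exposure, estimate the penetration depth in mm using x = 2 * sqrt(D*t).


t = 3.4620 hr * 3600 = 12463.2000 s
D * t = 2.9390e-12 * 12463.2000 = 3.6629e-08
x = 2 * sqrt(D*t) = 2 * sqrt(3.6629e-08) = 3.8278e-04 m = 0.3828 mm


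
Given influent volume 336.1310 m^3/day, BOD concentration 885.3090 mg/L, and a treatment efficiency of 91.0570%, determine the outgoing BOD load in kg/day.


Load_in = volume * conc / 1000 = 336.1310 * 885.3090 / 1000 = 297.5798 kg/day
Removed = Load_in * eff / 100 = 297.5798 * 91.0570 / 100 = 270.9672 kg/day
Load_out = Load_in - Removed = 297.5798 - 270.9672 = 26.6126 kg/day


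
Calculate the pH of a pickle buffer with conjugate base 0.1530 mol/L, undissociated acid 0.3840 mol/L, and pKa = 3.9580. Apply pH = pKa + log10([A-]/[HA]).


ratio = [A-] / [HA] = 0.1530 / 0.3840 = 0.3984
log10(ratio) = -0.3996
pH = pKa + log10(ratio) = 3.9580 - 0.3996 = 3.5584


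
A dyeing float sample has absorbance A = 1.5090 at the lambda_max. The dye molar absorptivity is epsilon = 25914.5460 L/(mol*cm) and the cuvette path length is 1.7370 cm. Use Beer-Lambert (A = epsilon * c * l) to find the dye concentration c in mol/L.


Formula: c = A / (epsilon * l)
Substituting: c = 1.5090 / (25914.5460 * 1.7370)
Result: 3.3523e-05 mol/L


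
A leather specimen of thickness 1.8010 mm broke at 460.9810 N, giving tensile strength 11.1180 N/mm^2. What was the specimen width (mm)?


Formula: w = F / (TS * t)
Substituting: w = 460.9810 / (11.1180 * 1.8010)
Result: 23.0220 mm


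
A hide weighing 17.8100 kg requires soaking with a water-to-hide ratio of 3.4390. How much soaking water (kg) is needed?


Formula: Water = hide_weight * ratio
Substituting: Water = 17.8100 * 3.4390
Result: 61.2486 kg


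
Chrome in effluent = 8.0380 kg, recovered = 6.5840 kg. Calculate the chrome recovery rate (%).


Formula: Recovery = recovered / input * 100
Substituting: Recovery = 6.5840 / 8.0380 * 100
Result: 81.9109 %


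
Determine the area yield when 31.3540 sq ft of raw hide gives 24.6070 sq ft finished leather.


Formula: Yield = finished / raw * 100
Substituting: Yield = 24.6070 / 31.3540 * 100
Result: 78.4812 %


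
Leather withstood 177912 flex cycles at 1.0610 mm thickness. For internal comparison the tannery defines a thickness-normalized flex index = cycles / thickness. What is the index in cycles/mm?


Formula: Index = cycles / thickness
Substituting: Index = 177912 / 1.0610
Result: 167683.3176 cycles/mm


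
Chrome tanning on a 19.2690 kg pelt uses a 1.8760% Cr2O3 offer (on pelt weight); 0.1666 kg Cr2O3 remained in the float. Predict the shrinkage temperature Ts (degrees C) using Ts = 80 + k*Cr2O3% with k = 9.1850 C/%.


Offered = pelt * offer_pct / 100 = 19.2690 * 1.8760 / 100 = 0.3615 kg
Uptake = offered - residual = 0.3615 - 0.1666 = 0.1949 kg
Cr2O3% on pelt = uptake / pelt * 100 = 0.1949 / 19.2690 * 100 = 1.0114 %
Ts = 80 + k * Cr2O3% = 80 + 9.1850 * 1.0114 = 89.2897 C


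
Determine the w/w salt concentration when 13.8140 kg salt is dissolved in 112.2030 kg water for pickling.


Formula: Conc = salt / (water + salt) * 100
Substituting: Conc = 13.8140 / (112.2030 + 13.8140) * 100
Result: 10.9620 %


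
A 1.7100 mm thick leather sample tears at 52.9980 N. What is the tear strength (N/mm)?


Formula: Tear strength = force / thickness
Substituting: Tear strength = 52.9980 / 1.7100
Result: 30.9930 N/mm


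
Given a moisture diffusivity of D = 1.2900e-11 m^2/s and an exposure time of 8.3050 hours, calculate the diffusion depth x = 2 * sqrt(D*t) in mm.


t = 8.3050 hr * 3600 = 29898.0000 s
D * t = 1.2900e-11 * 29898.0000 = 3.8568e-07
x = 2 * sqrt(D*t) = 2 * sqrt(3.8568e-07) = 0.00124207 m = 1.2421 mm


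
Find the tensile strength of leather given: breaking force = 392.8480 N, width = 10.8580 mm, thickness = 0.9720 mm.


Formula: TS = force / (width * thickness)
Substituting: TS = 392.8480 / (10.8580 * 0.9720)
Result: 37.2227 N/mm^2


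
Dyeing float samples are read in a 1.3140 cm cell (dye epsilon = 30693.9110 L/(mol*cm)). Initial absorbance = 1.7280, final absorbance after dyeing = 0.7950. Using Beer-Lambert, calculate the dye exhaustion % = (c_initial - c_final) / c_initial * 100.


c_initial = A_i / (epsilon * l) = 1.7280 / (30693.9110 * 1.3140) = 4.2845e-05 mol/L
c_final = A_f / (epsilon * l) = 0.7950 / (30693.9110 * 1.3140) = 1.9711e-05 mol/L
Exhaustion = (c_initial - c_final) / c_initial * 100 = (4.2845e-05 - 1.9711e-05) / 4.2845e-05 * 100 = 53.9931 %


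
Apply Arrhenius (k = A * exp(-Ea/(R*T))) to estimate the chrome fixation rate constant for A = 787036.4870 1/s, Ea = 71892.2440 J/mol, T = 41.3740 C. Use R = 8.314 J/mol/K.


T_K = T_C + 273.15 = 41.3740 + 273.15 = 314.5240 K
exponent = -Ea / (R * T_K) = -71892.2440 / (8.314 * 314.5240) = -27.4928
k = A * exp(exponent) = 787036.4870 * exp(-27.4928) = 9.0374e-07 1/s


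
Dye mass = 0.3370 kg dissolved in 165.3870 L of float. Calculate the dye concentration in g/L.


Formula: Conc = dye_mass(kg) / volume(L) * 1000
Substituting: Conc = 0.3370 / 165.3870 * 1000
Result: 2.0376 g/L


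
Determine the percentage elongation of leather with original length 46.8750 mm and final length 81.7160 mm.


Formula: Elongation = (Lf - L0) / L0 * 100
Substituting: Elongation = (81.7160 - 46.8750) / 46.8750 * 100
Result: 74.3275 %


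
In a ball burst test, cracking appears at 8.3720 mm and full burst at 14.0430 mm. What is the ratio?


Formula: Ratio = crack / burst
Substituting: Ratio = 8.3720 / 14.0430
Result: 0.5962


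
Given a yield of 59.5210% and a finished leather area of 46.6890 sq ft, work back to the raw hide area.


Formula: raw = finished * 100 / yield
Substituting: raw = 46.6890 * 100 / 59.5210
Result: 78.4412 sq ft


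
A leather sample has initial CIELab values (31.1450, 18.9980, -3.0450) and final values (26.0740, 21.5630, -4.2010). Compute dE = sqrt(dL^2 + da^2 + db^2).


dL = -5.0710, da = 2.5650, db = -1.1560
dE = sqrt((-5.0710)^2 + 2.5650^2 + (-1.1560)^2) = 5.7992


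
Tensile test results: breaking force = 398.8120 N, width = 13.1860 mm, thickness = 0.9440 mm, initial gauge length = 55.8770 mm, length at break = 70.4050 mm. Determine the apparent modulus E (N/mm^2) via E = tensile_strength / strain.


TS = F / (w * t) = 398.8120 / (13.1860 * 0.9440) = 32.0393 N/mm^2
strain = (Lf - L0) / L0 = (70.4050 - 55.8770) / 55.8770 = 0.2600
E = TS / strain = 32.0393 / 0.2600 = 123.2283 N/mm^2


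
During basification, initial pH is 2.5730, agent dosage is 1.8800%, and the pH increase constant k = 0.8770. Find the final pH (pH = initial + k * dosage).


Formula: pH_final = pH_initial + k * base_pct
Substituting: pH_final = 2.5730 + 0.8770 * 1.8800
Result: 4.2218


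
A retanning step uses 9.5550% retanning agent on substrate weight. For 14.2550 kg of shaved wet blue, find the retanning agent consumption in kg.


Formula: Retan = substrate * pct / 100
Substituting: Retan = 14.2550 * 9.5550 / 100
Result: 1.3621 kg


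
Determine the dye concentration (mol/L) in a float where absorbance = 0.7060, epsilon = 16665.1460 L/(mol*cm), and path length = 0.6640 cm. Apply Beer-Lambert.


Formula: c = A / (epsilon * l)
Substituting: c = 0.7060 / (16665.1460 * 0.6640)
Result: 6.3801e-05 mol/L


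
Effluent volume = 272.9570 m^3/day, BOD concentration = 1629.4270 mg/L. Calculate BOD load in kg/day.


Formula: BOD_load = volume * conc / 1000
Substituting: BOD_load = 272.9570 * 1629.4270 / 1000
Result: 444.7635 kg/day


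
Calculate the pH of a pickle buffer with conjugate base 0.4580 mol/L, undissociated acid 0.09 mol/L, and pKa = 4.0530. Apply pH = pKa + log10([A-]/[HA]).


ratio = [A-] / [HA] = 0.4580 / 0.09 = 5.0889
log10(ratio) = 0.7066
pH = pKa + log10(ratio) = 4.0530 + 0.7066 = 4.7596


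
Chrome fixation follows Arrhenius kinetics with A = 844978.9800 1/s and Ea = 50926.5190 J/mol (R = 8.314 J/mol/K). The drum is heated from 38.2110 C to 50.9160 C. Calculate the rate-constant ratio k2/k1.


T1 = 38.2110 + 273.15 = 311.3610 K; T2 = 50.9160 + 273.15 = 324.0660 K
k1 = A * exp(-Ea/(R*T1)) = 844978.9800 * exp(-50926.5190/(8.314*311.3610)) = 0.00241539 1/s
k2 = A * exp(-Ea/(R*T2)) = 844978.9800 * exp(-50926.5190/(8.314*324.0660)) = 0.00522335 1/s
k2/k1 = 0.00522335 / 0.00241539 = 2.1625


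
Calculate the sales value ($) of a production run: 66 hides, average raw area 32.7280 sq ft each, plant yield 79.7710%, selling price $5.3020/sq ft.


Raw_total = N * avg_area = 66 * 32.7280 = 2160.0480 sq ft
Finished = Raw_total * yield / 100 = 2160.0480 * 79.7710 / 100 = 1723.0919 sq ft
Value = Finished * price = 1723.0919 * 5.3020 = 9135.8332 $


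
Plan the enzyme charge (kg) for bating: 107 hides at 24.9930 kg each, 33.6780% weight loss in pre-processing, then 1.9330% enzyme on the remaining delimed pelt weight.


Total_raw = N * avg_wt = 107 * 24.9930 = 2674.2510 kg
Substrate = Total_raw * (1 - loss/100) = 2674.2510 * (1 - 33.6780/100) = 1773.6167 kg
Enzyme = Substrate * pct / 100 = 1773.6167 * 1.9330 / 100 = 34.2840 kg


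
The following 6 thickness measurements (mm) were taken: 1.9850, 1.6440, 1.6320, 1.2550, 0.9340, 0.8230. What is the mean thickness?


Formula: Average = sum / n
Substituting: Average = 8.2730 / 6
Result: 1.3788 mm


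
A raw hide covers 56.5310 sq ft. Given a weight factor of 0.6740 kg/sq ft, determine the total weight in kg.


Formula: Weight = area * weight_per_sqft
Substituting: Weight = 56.5310 * 0.6740
Result: 38.1019 kg


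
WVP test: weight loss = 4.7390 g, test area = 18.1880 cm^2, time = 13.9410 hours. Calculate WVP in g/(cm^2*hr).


Formula: WVP = loss / (area * time)
Substituting: WVP = 4.7390 / (18.1880 * 13.9410)
Result: 0.0186899 g/(cm^2*hr)


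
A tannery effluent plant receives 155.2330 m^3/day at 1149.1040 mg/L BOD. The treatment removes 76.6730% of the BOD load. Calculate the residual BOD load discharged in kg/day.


Load_in = volume * conc / 1000 = 155.2330 * 1149.1040 / 1000 = 178.3789 kg/day
Removed = Load_in * eff / 100 = 178.3789 * 76.6730 / 100 = 136.7684 kg/day
Load_out = Load_in - Removed = 178.3789 - 136.7684 = 41.6104 kg/day


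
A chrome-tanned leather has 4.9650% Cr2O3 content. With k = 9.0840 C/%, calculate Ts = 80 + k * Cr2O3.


Formula: Ts = 80 + k * Cr2O3
Substituting: Ts = 80 + 9.0840 * 4.9650
Result: 125.1021 C


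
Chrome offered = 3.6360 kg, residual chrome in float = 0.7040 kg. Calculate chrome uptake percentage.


Formula: Uptake = (offered - residual) / offered * 100
Substituting: Uptake = (3.6360 - 0.7040) / 3.6360 * 100
Result: 80.6381 %


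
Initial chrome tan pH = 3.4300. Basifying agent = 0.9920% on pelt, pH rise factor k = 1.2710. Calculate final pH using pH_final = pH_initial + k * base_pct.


Formula: pH_final = pH_initial + k * base_pct
Substituting: pH_final = 3.4300 + 1.2710 * 0.9920
Result: 4.6908


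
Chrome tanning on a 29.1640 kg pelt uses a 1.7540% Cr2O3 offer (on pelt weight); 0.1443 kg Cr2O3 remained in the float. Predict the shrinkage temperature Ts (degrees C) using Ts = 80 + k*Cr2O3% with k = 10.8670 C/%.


Offered = pelt * offer_pct / 100 = 29.1640 * 1.7540 / 100 = 0.5115 kg
Uptake = offered - residual = 0.5115 - 0.1443 = 0.3672 kg
Cr2O3% on pelt = uptake / pelt * 100 = 0.3672 / 29.1640 * 100 = 1.2592 %
Ts = 80 + k * Cr2O3% = 80 + 10.8670 * 1.2592 = 93.6839 C


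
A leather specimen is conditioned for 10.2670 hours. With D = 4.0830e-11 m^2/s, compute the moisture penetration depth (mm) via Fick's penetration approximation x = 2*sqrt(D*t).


t = 10.2670 hr * 3600 = 36961.2000 s
D * t = 4.0830e-11 * 36961.2000 = 1.5091e-06
x = 2 * sqrt(D*t) = 2 * sqrt(1.5091e-06) = 0.00245693 m = 2.4569 mm


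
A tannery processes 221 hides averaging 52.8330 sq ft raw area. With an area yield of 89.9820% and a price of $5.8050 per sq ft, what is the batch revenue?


Raw_total = N * avg_area = 221 * 52.8330 = 11676.0930 sq ft
Finished = Raw_total * yield / 100 = 11676.0930 * 89.9820 / 100 = 10506.3820 sq ft
Value = Finished * price = 10506.3820 * 5.8050 = 60989.5475 $


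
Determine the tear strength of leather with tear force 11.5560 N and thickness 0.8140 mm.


Formula: Tear strength = force / thickness
Substituting: Tear strength = 11.5560 / 0.8140
Result: 14.1966 N/mm


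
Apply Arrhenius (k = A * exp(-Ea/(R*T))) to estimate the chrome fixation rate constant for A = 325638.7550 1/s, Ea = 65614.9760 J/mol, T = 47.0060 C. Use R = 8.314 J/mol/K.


T_K = T_C + 273.15 = 47.0060 + 273.15 = 320.1560 K
exponent = -Ea / (R * T_K) = -65614.9760 / (8.314 * 320.1560) = -24.6508
k = A * exp(exponent) = 325638.7550 * exp(-24.6508) = 6.4124e-06 1/s


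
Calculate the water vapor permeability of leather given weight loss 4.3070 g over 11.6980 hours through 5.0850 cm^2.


Formula: WVP = loss / (area * time)
Substituting: WVP = 4.3070 / (5.0850 * 11.6980)
Result: 0.0724056 g/(cm^2*hr)


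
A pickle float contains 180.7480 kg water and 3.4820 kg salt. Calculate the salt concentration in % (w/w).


Formula: Conc = salt / (water + salt) * 100
Substituting: Conc = 3.4820 / (180.7480 + 3.4820) * 100
Result: 1.8900 %


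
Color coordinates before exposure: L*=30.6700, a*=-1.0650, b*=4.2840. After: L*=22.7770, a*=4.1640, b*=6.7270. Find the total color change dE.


dL = -7.8930, da = 5.2290, db = 2.4430
dE = sqrt((-7.8930)^2 + 5.2290^2 + 2.4430^2) = 9.7780


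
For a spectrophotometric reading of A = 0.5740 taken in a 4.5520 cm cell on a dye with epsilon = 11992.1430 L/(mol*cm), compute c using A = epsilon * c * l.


Formula: c = A / (epsilon * l)
Substituting: c = 0.5740 / (11992.1430 * 4.5520)
Result: 1.0515e-05 mol/L


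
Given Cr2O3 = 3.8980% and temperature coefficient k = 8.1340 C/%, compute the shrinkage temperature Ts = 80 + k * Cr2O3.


Formula: Ts = 80 + k * Cr2O3
Substituting: Ts = 80 + 8.1340 * 3.8980
Result: 111.7063 C


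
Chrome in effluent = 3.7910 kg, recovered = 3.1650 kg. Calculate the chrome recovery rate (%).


Formula: Recovery = recovered / input * 100
Substituting: Recovery = 3.1650 / 3.7910 * 100
Result: 83.4872 %


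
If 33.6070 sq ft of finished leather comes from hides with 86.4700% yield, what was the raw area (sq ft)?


Formula: raw = finished * 100 / yield
Substituting: raw = 33.6070 * 100 / 86.4700
Result: 38.8655 sq ft


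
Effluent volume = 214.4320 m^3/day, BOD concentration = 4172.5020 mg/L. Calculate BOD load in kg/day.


Formula: BOD_load = volume * conc / 1000
Substituting: BOD_load = 214.4320 * 4172.5020 / 1000
Result: 894.7179 kg/day


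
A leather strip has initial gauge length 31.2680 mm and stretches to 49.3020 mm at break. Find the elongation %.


Formula: Elongation = (Lf - L0) / L0 * 100
Substituting: Elongation = (49.3020 - 31.2680) / 31.2680 * 100
Result: 57.6756 %


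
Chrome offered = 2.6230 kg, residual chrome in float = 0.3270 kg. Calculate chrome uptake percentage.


Formula: Uptake = (offered - residual) / offered * 100
Substituting: Uptake = (2.6230 - 0.3270) / 2.6230 * 100
Result: 87.5334 %


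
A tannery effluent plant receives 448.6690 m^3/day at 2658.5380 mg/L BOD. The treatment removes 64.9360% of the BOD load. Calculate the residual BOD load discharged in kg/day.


Load_in = volume * conc / 1000 = 448.6690 * 2658.5380 / 1000 = 1192.8036 kg/day
Removed = Load_in * eff / 100 = 1192.8036 * 64.9360 / 100 = 774.5589 kg/day
Load_out = Load_in - Removed = 1192.8036 - 774.5589 = 418.2446 kg/day


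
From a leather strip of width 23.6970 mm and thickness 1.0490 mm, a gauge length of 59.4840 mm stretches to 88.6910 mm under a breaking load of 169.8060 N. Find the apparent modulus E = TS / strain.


TS = F / (w * t) = 169.8060 / (23.6970 * 1.0490) = 6.8310 N/mm^2
strain = (Lf - L0) / L0 = (88.6910 - 59.4840) / 59.4840 = 0.4910
E = TS / strain = 6.8310 / 0.4910 = 13.9123 N/mm^2


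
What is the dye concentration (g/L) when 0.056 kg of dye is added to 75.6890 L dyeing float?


Formula: Conc = dye_mass(kg) / volume(L) * 1000
Substituting: Conc = 0.056 / 75.6890 * 1000
Result: 0.7399 g/L


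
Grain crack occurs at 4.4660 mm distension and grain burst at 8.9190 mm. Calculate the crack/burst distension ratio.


Formula: Ratio = crack / burst
Substituting: Ratio = 4.4660 / 8.9190
Result: 0.5007


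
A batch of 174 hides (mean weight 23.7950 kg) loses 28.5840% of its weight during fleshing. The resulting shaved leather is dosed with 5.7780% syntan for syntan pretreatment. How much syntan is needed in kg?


Total_raw = N * avg_wt = 174 * 23.7950 = 4140.3300 kg
Substrate = Total_raw * (1 - loss/100) = 4140.3300 * (1 - 28.5840/100) = 2956.8581 kg
Syntan = Substrate * pct / 100 = 2956.8581 * 5.7780 / 100 = 170.8473 kg


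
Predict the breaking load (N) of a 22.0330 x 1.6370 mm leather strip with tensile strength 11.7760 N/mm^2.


Formula: F = TS * w * t
Substituting: F = 11.7760 * 22.0330 * 1.6370
Result: 424.7370 N


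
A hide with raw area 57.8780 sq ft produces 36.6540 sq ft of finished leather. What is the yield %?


Formula: Yield = finished / raw * 100
Substituting: Yield = 36.6540 / 57.8780 * 100
Result: 63.3298 %


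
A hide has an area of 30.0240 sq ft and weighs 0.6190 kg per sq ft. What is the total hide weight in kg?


Formula: Weight = area * weight_per_sqft
Substituting: Weight = 30.0240 * 0.6190
Result: 18.5849 kg


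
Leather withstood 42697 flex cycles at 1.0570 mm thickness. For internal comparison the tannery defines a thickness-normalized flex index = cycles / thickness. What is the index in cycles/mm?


Formula: Index = cycles / thickness
Substituting: Index = 42697 / 1.0570
Result: 40394.5128 cycles/mm


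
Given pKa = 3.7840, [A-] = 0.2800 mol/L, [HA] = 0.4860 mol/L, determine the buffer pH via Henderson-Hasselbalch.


ratio = [A-] / [HA] = 0.2800 / 0.4860 = 0.5761
log10(ratio) = -0.2395
pH = pKa + log10(ratio) = 3.7840 - 0.2395 = 3.5445


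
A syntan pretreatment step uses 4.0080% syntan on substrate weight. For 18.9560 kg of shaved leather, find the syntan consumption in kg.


Formula: Syntan = substrate * pct / 100
Substituting: Syntan = 18.9560 * 4.0080 / 100
Result: 0.7598 kg


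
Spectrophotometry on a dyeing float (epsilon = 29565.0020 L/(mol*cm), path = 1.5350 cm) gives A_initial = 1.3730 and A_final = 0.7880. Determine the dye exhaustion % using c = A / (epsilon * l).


c_initial = A_i / (epsilon * l) = 1.3730 / (29565.0020 * 1.5350) = 3.0254e-05 mol/L
c_final = A_f / (epsilon * l) = 0.7880 / (29565.0020 * 1.5350) = 1.7364e-05 mol/L
Exhaustion = (c_initial - c_final) / c_initial * 100 = (3.0254e-05 - 1.7364e-05) / 3.0254e-05 * 100 = 42.6074 %


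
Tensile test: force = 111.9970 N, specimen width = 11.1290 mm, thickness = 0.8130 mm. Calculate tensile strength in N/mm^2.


Formula: TS = force / (width * thickness)
Substituting: TS = 111.9970 / (11.1290 * 0.8130)
Result: 12.3783 N/mm^2


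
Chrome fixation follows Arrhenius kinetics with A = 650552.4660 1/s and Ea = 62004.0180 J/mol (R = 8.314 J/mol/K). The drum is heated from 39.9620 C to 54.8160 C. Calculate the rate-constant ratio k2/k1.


T1 = 39.9620 + 273.15 = 313.1120 K; T2 = 54.8160 + 273.15 = 327.9660 K
k1 = A * exp(-Ea/(R*T1)) = 650552.4660 * exp(-62004.0180/(8.314*313.1120)) = 2.9454e-05 1/s
k2 = A * exp(-Ea/(R*T2)) = 650552.4660 * exp(-62004.0180/(8.314*327.9660)) = 8.6625e-05 1/s
k2/k1 = 8.6625e-05 / 2.9454e-05 = 2.9410


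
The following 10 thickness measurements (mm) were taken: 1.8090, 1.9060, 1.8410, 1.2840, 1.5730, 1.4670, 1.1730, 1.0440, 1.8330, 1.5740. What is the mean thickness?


Formula: Average = sum / n
Substituting: Average = 15.5040 / 10
Result: 1.5504 mm


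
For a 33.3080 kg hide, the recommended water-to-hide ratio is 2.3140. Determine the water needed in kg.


Formula: Water = hide_weight * ratio
Substituting: Water = 33.3080 * 2.3140
Result: 77.0747 kg


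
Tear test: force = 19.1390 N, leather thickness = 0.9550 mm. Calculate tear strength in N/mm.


Formula: Tear strength = force / thickness
Substituting: Tear strength = 19.1390 / 0.9550
Result: 20.0408 N/mm


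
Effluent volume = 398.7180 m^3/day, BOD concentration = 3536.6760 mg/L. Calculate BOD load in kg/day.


Formula: BOD_load = volume * conc / 1000
Substituting: BOD_load = 398.7180 * 3536.6760 / 1000
Result: 1410.1364 kg/day


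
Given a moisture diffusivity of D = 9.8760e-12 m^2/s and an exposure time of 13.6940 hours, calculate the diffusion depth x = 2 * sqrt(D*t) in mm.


t = 13.6940 hr * 3600 = 49298.4000 s
D * t = 9.8760e-12 * 49298.4000 = 4.8687e-07
x = 2 * sqrt(D*t) = 2 * sqrt(4.8687e-07) = 0.00139552 m = 1.3955 mm


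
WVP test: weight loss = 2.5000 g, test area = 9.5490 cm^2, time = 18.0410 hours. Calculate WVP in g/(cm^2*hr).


Formula: WVP = loss / (area * time)
Substituting: WVP = 2.5000 / (9.5490 * 18.0410)
Result: 0.0145118 g/(cm^2*hr)


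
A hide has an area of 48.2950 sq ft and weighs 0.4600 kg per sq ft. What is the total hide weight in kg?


Formula: Weight = area * weight_per_sqft
Substituting: Weight = 48.2950 * 0.4600
Result: 22.2157 kg


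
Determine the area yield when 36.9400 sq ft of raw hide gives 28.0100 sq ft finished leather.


Formula: Yield = finished / raw * 100
Substituting: Yield = 28.0100 / 36.9400 * 100
Result: 75.8257 %


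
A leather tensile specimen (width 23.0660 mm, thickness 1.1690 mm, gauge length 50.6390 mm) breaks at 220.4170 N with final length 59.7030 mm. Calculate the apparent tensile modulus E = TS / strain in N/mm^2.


TS = F / (w * t) = 220.4170 / (23.0660 * 1.1690) = 8.1744 N/mm^2
strain = (Lf - L0) / L0 = (59.7030 - 50.6390) / 50.6390 = 0.1790
E = TS / strain = 8.1744 / 0.1790 = 45.6692 N/mm^2


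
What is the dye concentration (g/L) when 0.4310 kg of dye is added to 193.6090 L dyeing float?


Formula: Conc = dye_mass(kg) / volume(L) * 1000
Substituting: Conc = 0.4310 / 193.6090 * 1000
Result: 2.2261 g/L


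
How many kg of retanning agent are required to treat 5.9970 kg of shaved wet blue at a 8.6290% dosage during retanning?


Formula: Retan = substrate * pct / 100
Substituting: Retan = 5.9970 * 8.6290 / 100
Result: 0.5175 kg


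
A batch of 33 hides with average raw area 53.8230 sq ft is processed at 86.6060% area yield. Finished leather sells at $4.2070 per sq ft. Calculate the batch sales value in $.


Raw_total = N * avg_area = 33 * 53.8230 = 1776.1590 sq ft
Finished = Raw_total * yield / 100 = 1776.1590 * 86.6060 / 100 = 1538.2603 sq ft
Value = Finished * price = 1538.2603 * 4.2070 = 6471.4609 $


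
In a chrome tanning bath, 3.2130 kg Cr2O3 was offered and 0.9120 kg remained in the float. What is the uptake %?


Formula: Uptake = (offered - residual) / offered * 100
Substituting: Uptake = (3.2130 - 0.9120) / 3.2130 * 100
Result: 71.6153 %


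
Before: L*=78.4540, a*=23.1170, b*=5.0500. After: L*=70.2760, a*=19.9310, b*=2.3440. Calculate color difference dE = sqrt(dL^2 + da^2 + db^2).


dL = -8.1780, da = -3.1860, db = -2.7060
dE = sqrt((-8.1780)^2 + (-3.1860)^2 + (-2.7060)^2) = 9.1844


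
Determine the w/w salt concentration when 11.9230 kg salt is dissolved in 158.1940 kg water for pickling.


Formula: Conc = salt / (water + salt) * 100
Substituting: Conc = 11.9230 / (158.1940 + 11.9230) * 100
Result: 7.0087 %


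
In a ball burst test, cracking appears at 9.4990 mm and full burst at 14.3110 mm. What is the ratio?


Formula: Ratio = crack / burst
Substituting: Ratio = 9.4990 / 14.3110
Result: 0.6638


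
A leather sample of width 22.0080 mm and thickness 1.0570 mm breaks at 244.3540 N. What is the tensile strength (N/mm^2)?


Formula: TS = force / (width * thickness)
Substituting: TS = 244.3540 / (22.0080 * 1.0570)
Result: 10.5042 N/mm^2


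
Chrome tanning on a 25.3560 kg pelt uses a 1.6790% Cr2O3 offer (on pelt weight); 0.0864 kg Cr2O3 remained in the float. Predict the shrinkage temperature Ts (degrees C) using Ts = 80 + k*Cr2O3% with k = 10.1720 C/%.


Offered = pelt * offer_pct / 100 = 25.3560 * 1.6790 / 100 = 0.4257 kg
Uptake = offered - residual = 0.4257 - 0.0864 = 0.3393 kg
Cr2O3% on pelt = uptake / pelt * 100 = 0.3393 / 25.3560 * 100 = 1.3383 %
Ts = 80 + k * Cr2O3% = 80 + 10.1720 * 1.3383 = 93.6127 C


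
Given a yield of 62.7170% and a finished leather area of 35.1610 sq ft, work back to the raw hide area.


Formula: raw = finished * 100 / yield
Substituting: raw = 35.1610 * 100 / 62.7170
Result: 56.0629 sq ft


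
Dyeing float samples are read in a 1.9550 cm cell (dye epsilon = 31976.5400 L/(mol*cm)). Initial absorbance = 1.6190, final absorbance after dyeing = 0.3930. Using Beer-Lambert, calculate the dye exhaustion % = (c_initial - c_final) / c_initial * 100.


c_initial = A_i / (epsilon * l) = 1.6190 / (31976.5400 * 1.9550) = 2.5898e-05 mol/L
c_final = A_f / (epsilon * l) = 0.3930 / (31976.5400 * 1.9550) = 6.2866e-06 mol/L
Exhaustion = (c_initial - c_final) / c_initial * 100 = (2.5898e-05 - 6.2866e-06) / 2.5898e-05 * 100 = 75.7258 %


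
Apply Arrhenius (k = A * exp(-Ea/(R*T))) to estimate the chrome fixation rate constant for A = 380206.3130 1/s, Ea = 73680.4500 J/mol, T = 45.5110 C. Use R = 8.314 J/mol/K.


T_K = T_C + 273.15 = 45.5110 + 273.15 = 318.6610 K
exponent = -Ea / (R * T_K) = -73680.4500 / (8.314 * 318.6610) = -27.8108
k = A * exp(exponent) = 380206.3130 * exp(-27.8108) = 3.1765e-07 1/s


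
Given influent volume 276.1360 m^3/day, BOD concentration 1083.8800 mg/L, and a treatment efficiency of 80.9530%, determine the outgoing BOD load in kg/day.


Load_in = volume * conc / 1000 = 276.1360 * 1083.8800 / 1000 = 299.2983 kg/day
Removed = Load_in * eff / 100 = 299.2983 * 80.9530 / 100 = 242.2909 kg/day
Load_out = Load_in - Removed = 299.2983 - 242.2909 = 57.0073 kg/day


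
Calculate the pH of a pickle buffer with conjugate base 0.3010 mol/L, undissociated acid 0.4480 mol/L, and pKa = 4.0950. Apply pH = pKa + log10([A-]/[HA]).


ratio = [A-] / [HA] = 0.3010 / 0.4480 = 0.6719
log10(ratio) = -0.1727
pH = pKa + log10(ratio) = 4.0950 - 0.1727 = 3.9223


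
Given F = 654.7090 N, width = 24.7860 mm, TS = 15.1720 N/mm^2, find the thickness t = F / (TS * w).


Formula: t = F / (TS * w)
Substituting: t = 654.7090 / (15.1720 * 24.7860)
Result: 1.7410 mm


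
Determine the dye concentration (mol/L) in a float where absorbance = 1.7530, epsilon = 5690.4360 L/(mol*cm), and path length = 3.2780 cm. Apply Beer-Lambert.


Formula: c = A / (epsilon * l)
Substituting: c = 1.7530 / (5690.4360 * 3.2780)
Result: 9.3978e-05 mol/L


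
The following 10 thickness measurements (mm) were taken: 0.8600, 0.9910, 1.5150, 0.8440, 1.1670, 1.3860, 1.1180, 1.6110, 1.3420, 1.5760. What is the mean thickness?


Formula: Average = sum / n
Substituting: Average = 12.4100 / 10
Result: 1.2410 mm


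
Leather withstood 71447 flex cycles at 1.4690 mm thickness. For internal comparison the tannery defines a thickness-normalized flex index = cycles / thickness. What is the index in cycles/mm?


Formula: Index = cycles / thickness
Substituting: Index = 71447 / 1.4690
Result: 48636.4874 cycles/mm


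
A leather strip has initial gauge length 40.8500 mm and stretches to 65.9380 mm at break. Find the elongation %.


Formula: Elongation = (Lf - L0) / L0 * 100
Substituting: Elongation = (65.9380 - 40.8500) / 40.8500 * 100
Result: 61.4149 %


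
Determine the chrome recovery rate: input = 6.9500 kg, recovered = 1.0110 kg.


Formula: Recovery = recovered / input * 100
Substituting: Recovery = 1.0110 / 6.9500 * 100
Result: 14.5468 %


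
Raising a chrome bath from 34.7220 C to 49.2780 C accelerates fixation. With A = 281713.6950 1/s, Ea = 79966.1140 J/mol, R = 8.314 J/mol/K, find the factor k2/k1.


T1 = 34.7220 + 273.15 = 307.8720 K; T2 = 49.2780 + 273.15 = 322.4280 K
k1 = A * exp(-Ea/(R*T1)) = 281713.6950 * exp(-79966.1140/(8.314*307.8720)) = 7.6206e-09 1/s
k2 = A * exp(-Ea/(R*T2)) = 281713.6950 * exp(-79966.1140/(8.314*322.4280)) = 3.1225e-08 1/s
k2/k1 = 3.1225e-08 / 7.6206e-09 = 4.0975


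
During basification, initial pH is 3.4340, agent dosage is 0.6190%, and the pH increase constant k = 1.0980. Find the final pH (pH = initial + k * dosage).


Formula: pH_final = pH_initial + k * base_pct
Substituting: pH_final = 3.4340 + 1.0980 * 0.6190
Result: 4.1137


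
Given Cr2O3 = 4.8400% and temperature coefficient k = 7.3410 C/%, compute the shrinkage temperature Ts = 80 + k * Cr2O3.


Formula: Ts = 80 + k * Cr2O3
Substituting: Ts = 80 + 7.3410 * 4.8400
Result: 115.5304 C


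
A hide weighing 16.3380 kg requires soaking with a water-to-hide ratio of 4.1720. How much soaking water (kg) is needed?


Formula: Water = hide_weight * ratio
Substituting: Water = 16.3380 * 4.1720
Result: 68.1621 kg


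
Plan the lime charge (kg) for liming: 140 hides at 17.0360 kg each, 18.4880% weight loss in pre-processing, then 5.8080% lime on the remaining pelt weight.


Total_raw = N * avg_wt = 140 * 17.0360 = 2385.0400 kg
Substrate = Total_raw * (1 - loss/100) = 2385.0400 * (1 - 18.4880/100) = 1944.0938 kg
Lime = Substrate * pct / 100 = 1944.0938 * 5.8080 / 100 = 112.9130 kg


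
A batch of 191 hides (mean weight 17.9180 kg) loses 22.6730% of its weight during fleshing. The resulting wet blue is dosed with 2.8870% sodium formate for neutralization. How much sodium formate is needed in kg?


Total_raw = N * avg_wt = 191 * 17.9180 = 3422.3380 kg
Substrate = Total_raw * (1 - loss/100) = 3422.3380 * (1 - 22.6730/100) = 2646.3913 kg
Neutralizer = Substrate * pct / 100 = 2646.3913 * 2.8870 / 100 = 76.4013 kg


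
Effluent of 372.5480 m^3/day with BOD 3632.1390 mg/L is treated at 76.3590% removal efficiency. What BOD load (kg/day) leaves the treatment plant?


Load_in = volume * conc / 1000 = 372.5480 * 3632.1390 / 1000 = 1353.1461 kg/day
Removed = Load_in * eff / 100 = 1353.1461 * 76.3590 / 100 = 1033.2488 kg/day
Load_out = Load_in - Removed = 1353.1461 - 1033.2488 = 319.8973 kg/day
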